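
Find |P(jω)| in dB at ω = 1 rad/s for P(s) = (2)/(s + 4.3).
Substitute s = j*1: P(j1) = 0.441252 - 0.102617j.
|P(j1)| = sqrt(Re² + Im²) = 0.453.
20*log₁₀(0.453) = -6.88 dB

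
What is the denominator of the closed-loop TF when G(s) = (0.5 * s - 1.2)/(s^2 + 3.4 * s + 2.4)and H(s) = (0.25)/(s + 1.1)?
Characteristic poly = G_den * H_den + G_num * H_num = (s^3 + 4.5*s^2 + 6.14*s + 2.64) + (0.125*s - 0.3) = s^3 + 4.5*s^2 + 6.265*s + 2.34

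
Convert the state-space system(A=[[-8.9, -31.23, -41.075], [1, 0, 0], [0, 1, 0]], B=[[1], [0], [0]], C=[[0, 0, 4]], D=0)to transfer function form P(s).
P(s) = C(sI - A)⁻¹B + D.
Characteristic polynomial det(sI - A) = s^3 + 8.9*s^2 + 31.23*s + 41.075.
Numerator from C·adj(sI-A)·B + D·det(sI-A) = 4.
P(s) = (4)/(s^3 + 8.9*s^2 + 31.23*s + 41.075)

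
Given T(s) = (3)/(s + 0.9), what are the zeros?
Numerator is a nonzero constant (3) → Zeros: none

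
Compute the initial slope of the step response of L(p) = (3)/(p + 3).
IVT: y'(0⁺) = lim_{p→∞} p²·Y(p) = lim_{p→∞} p·L(p).
deg(num) = 0, deg(den) = 1, relative degree = 1, so p·L(p) → (leading num)/(leading den) = 3/1 = 3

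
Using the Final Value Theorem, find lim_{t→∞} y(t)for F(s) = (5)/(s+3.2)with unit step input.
FVT: lim_{t→∞} y(t) = lim_{s→0} s*Y(s) where Y(s) = F(s)/s.
= lim_{s→0} F(s) = F(0) = num(0)/den(0) = 5/3.2 = 1.562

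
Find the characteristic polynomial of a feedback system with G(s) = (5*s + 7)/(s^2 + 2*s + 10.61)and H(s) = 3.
Characteristic poly = G_den * H_den + G_num * H_num = (s^2 + 2*s + 10.61) + (15*s + 21) = s^2 + 17*s + 31.61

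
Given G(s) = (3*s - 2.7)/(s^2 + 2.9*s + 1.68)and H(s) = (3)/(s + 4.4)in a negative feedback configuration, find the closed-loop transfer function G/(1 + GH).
Closed-loop T = G/(1+GH).
Numerator: G_num * H_den = 3*s^2 + 10.5*s - 11.88.
Denominator: G_den * H_den + G_num * H_num = (s^3 + 7.3*s^2 + 14.44*s + 7.392) + (9*s - 8.1) = s^3 + 7.3*s^2 + 23.44*s - 0.708.
T(s) = (3*s^2 + 10.5*s - 11.88)/(s^3 + 7.3*s^2 + 23.44*s - 0.708)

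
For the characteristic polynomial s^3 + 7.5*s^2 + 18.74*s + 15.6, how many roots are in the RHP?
s^3 + 7.5*s^2 + 18.74*s + 15.6 = (s + 2.5)(s + 2.6)(s + 2.4). Poles: -2.4, -2.5, -2.6. RHP poles (Re>0): 0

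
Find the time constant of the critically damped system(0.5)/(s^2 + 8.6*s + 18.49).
Critically damped (ζ = 1): repeated real pole at -4.3, -4.3. τ = -1/pole = 0.2326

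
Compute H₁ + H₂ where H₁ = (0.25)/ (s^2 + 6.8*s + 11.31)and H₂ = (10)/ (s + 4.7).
Parallel: H = H₁ + H₂ = (n₁·d₂ + n₂·d₁)/(d₁·d₂).
n₁·d₂ = 0.25*s + 1.175. n₂·d₁ = 10*s^2 + 68*s + 113.1. Sum = 10*s^2 + 68.25*s + 114.275. d₁·d₂ = s^3 + 11.5*s^2 + 43.27*s + 53.157.
H(s) = (10*s^2 + 68.25*s + 114.275)/(s^3 + 11.5*s^2 + 43.27*s + 53.157)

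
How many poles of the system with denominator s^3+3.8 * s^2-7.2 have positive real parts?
s^3 + 3.8*s^2 - 7.2 = (s - 1.2)(s + 3)(s + 2). Poles: -2, -3, 1.2. RHP poles (Re>0): 1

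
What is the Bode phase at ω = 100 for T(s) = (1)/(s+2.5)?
Substitute s = j*100: T(j100) = 0.000249844 - 0.00999375j.
∠T(j100) = atan2(Im, Re) = atan2(-0.00999375, 0.000249844) = -88.57°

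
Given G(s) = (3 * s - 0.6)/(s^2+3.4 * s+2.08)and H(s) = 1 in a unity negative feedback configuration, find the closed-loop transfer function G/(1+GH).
Closed-loop T = G/(1+GH).
Numerator: G_num * H_den = 3*s - 0.6.
Denominator: G_den * H_den + G_num * H_num = (s^2 + 3.4*s + 2.08) + (3*s - 0.6) = s^2 + 6.4*s + 1.48.
T(s) = (3*s - 0.6)/(s^2 + 6.4*s + 1.48)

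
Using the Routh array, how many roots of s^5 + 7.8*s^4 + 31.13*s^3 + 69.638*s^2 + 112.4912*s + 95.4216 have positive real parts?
Routh array:
s^5: [1, 31.13, 112.4912]; s^4: [7.8, 69.638, 95.4216]; s^3: [22.2021, 100.258]; s^2: [34.4156, 95.4216]; s^1: [38.6997]; s^0: [95.4216]
First column: [1, 7.8, 22.2021, 34.4156, 38.6997, 95.4216]. Sign changes = RHP roots = 0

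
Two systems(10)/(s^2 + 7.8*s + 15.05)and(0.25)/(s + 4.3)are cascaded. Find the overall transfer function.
Series: H = H₁ · H₂ = (n₁·n₂)/(d₁·d₂).
Num: n₁·n₂ = 2.5. Den: d₁·d₂ = s^3 + 12.1*s^2 + 48.59*s + 64.715.
H(s) = (2.5)/(s^3 + 12.1*s^2 + 48.59*s + 64.715)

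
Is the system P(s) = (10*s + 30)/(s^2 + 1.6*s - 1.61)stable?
Denominator: s^2 + 1.6*s - 1.61 = (s - 0.7)(s + 2.3). Poles: -2.3, 0.7. All Re(p)<0: No (unstable)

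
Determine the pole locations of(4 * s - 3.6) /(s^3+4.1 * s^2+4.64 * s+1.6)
Set denominator = 0: s^3 + 4.1*s^2 + 4.64*s + 1.6 = (s + 2.5)(s + 0.8)(s + 0.8) = 0 → Poles: -0.8, -0.8, -2.5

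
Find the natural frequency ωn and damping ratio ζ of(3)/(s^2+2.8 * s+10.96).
Underdamped: complex pole -1.4 + 3j. ωn = |pole| = 3.311, ζ = -Re(pole)/ωn = 0.4229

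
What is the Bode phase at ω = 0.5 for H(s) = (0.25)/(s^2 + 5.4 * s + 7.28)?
Substitute s = j*0.5: H(j0.5) = 0.0309905 - 0.0119025j.
∠H(j0.5) = atan2(Im, Re) = atan2(-0.0119025, 0.0309905) = -21.01°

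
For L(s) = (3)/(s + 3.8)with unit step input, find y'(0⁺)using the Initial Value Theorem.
IVT: y'(0⁺) = lim_{s→∞} s²·Y(s) = lim_{s→∞} s·L(s).
deg(num) = 0, deg(den) = 1, relative degree = 1, so s·L(s) → (leading num)/(leading den) = 3/1 = 3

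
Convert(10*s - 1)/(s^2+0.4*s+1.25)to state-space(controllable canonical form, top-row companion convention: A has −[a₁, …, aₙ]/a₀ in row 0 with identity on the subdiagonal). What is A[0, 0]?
Reachable canonical form for den = s^2 + 0.4*s + 1.25: top row of A = -[a₁,a₂,...,aₙ]/a₀, ones on the subdiagonal, zeros elsewhere.
A = [[-0.4, -1.25], [1, 0]].
A[0,0] = -0.4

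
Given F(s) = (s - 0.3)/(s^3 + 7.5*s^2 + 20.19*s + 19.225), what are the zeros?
Set numerator = 0: s - 0.3 = 0 → Zeros: 0.3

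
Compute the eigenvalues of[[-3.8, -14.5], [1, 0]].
Eigenvalues solve det(λI - A) = 0.
Characteristic polynomial: λ^2 + 3.8*λ + 14.5 = 0.
Roots: -1.9 + 3.3j, -1.9 - 3.3j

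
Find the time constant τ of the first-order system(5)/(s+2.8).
First-order system: τ = -1/pole. Pole = -2.8. τ = -1/(-2.8) = 0.3571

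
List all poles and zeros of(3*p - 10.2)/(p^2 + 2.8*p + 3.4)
Set denominator = 0: p^2 + 2.8*p + 3.4 = 0 → Poles: -1.4 + 1.2j, -1.4 - 1.2j
Set numerator = 0: 3*p - 10.2 = 0 → Zeros: 3.4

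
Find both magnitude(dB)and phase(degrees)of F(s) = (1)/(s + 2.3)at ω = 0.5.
Substitute s = j*0.5: F(j0.5) = 0.415162 - 0.0902527j.
|F| = 20*log₁₀(sqrt(Re²+Im²)) = -7.44 dB.
∠F = atan2(Im, Re) = -12.26°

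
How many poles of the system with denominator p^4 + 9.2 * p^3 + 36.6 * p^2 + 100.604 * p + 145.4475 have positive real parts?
p^4 + 9.2*p^3 + 36.6*p^2 + 100.604*p + 145.4475 = (p + 4.3)(p + 3.3)(p^2 + 1.6*p + 10.25). Poles: -0.8 + 3.1j, -0.8 - 3.1j, -3.3, -4.3. RHP poles (Re>0): 0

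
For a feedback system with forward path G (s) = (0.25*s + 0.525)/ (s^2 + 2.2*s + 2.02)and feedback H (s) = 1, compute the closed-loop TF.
Closed-loop T = G/(1+GH).
Numerator: G_num * H_den = 0.25*s + 0.525.
Denominator: G_den * H_den + G_num * H_num = (s^2 + 2.2*s + 2.02) + (0.25*s + 0.525) = s^2 + 2.45*s + 2.545.
T(s) = (0.25*s + 0.525)/(s^2 + 2.45*s + 2.545)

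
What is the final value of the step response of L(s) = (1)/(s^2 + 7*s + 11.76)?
FVT: lim_{t→∞} y(t) = lim_{s→0} s*Y(s) where Y(s) = L(s)/s.
= lim_{s→0} L(s) = L(0) = num(0)/den(0) = 1/11.76 = 0.08503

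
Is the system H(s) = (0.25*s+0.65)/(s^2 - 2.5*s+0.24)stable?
Denominator: s^2 - 2.5*s + 0.24 = (s - 0.1)(s - 2.4). Poles: 0.1, 2.4. All Re(p)<0: No (unstable)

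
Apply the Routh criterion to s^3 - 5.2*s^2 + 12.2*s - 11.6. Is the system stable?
Routh array:
s^3: [1, 12.2]; s^2: [-5.2, -11.6]; s^1: [9.96923]; s^0: [-11.6]
First column: [1, -5.2, 9.96923, -11.6]. Sign changes = 3.
No, unstable (3 RHP root(s))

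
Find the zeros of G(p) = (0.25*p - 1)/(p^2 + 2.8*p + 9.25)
Set numerator = 0: 0.25*p - 1 = 0 → Zeros: 4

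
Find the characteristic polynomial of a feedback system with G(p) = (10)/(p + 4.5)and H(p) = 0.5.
Characteristic poly = G_den * H_den + G_num * H_num = (p + 4.5) + (5) = p + 9.5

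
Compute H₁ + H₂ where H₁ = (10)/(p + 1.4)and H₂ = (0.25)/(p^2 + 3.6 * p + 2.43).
Parallel: H = H₁ + H₂ = (n₁·d₂ + n₂·d₁)/(d₁·d₂).
n₁·d₂ = 10*p^2 + 36*p + 24.3. n₂·d₁ = 0.25*p + 0.35. Sum = 10*p^2 + 36.25*p + 24.65. d₁·d₂ = p^3 + 5*p^2 + 7.47*p + 3.402.
H(p) = (10*p^2 + 36.25*p + 24.65)/(p^3 + 5*p^2 + 7.47*p + 3.402)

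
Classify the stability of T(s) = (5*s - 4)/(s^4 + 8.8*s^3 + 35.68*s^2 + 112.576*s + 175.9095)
Denominator: s^4 + 8.8*s^3 + 35.68*s^2 + 112.576*s + 175.9095 = (s + 4.5)(s + 3.1)(s^2 + 1.2*s + 12.61). Poles: -0.6 + 3.5j, -0.6 - 3.5j, -3.1, -4.5. Stable (all poles in LHP)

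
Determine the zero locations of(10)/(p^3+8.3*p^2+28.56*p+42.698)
Numerator is a nonzero constant (10) → Zeros: none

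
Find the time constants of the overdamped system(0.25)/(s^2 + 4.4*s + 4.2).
Overdamped: real poles at -1.4, -3. τ = -1/pole → τ₁ = 0.7143, τ₂ = 0.3333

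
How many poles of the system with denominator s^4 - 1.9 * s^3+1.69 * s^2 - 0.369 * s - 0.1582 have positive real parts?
s^4 - 1.9*s^3 + 1.69*s^2 - 0.369*s - 0.1582 = (s + 0.2)(s - 0.7)(s^2 - 1.4*s + 1.13). Poles: -0.2, 0.7, 0.7 + 0.8j, 0.7 - 0.8j. RHP poles (Re>0): 3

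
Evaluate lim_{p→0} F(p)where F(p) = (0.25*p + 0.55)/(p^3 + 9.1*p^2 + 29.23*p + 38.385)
DC gain = F(0) = num(0)/den(0) = 0.55/38.385 = 0.01433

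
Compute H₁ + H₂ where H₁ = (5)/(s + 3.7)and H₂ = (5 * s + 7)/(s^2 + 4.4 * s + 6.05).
Parallel: H = H₁ + H₂ = (n₁·d₂ + n₂·d₁)/(d₁·d₂).
n₁·d₂ = 5*s^2 + 22*s + 30.25. n₂·d₁ = 5*s^2 + 25.5*s + 25.9. Sum = 10*s^2 + 47.5*s + 56.15. d₁·d₂ = s^3 + 8.1*s^2 + 22.33*s + 22.385.
H(s) = (10*s^2 + 47.5*s + 56.15)/(s^3 + 8.1*s^2 + 22.33*s + 22.385)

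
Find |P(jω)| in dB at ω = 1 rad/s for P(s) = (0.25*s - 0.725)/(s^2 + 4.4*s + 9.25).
Substitute s = j*1: P(j1) = -0.0558352 + 0.0600818j.
|P(j1)| = sqrt(Re² + Im²) = 0.08202.
20*log₁₀(0.08202) = -21.72 dB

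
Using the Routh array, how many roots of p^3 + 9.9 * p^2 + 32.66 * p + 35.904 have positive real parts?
Routh array:
p^3: [1, 32.66]; p^2: [9.9, 35.904]; p^1: [29.0333]; p^0: [35.904]
First column: [1, 9.9, 29.0333, 35.904]. Sign changes = RHP roots = 0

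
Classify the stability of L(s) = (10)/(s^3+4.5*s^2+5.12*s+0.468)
Denominator: s^3 + 4.5*s^2 + 5.12*s + 0.468 = (s + 2.6)(s + 1.8)(s + 0.1). Poles: -0.1, -1.8, -2.6. Stable (all poles in LHP)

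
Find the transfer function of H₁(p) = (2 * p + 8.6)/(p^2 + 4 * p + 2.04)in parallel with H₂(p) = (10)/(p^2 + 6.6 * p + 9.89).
Parallel: H = H₁ + H₂ = (n₁·d₂ + n₂·d₁)/(d₁·d₂).
n₁·d₂ = 2*p^3 + 21.8*p^2 + 76.54*p + 85.054. n₂·d₁ = 10*p^2 + 40*p + 20.4. Sum = 2*p^3 + 31.8*p^2 + 116.54*p + 105.454. d₁·d₂ = p^4 + 10.6*p^3 + 38.33*p^2 + 53.024*p + 20.1756.
H(p) = (2*p^3 + 31.8*p^2 + 116.54*p + 105.454)/(p^4 + 10.6*p^3 + 38.33*p^2 + 53.024*p + 20.1756)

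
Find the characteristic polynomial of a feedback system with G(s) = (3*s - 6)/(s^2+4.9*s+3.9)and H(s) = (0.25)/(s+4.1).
Characteristic poly = G_den * H_den + G_num * H_num = (s^3 + 9*s^2 + 23.99*s + 15.99) + (0.75*s - 1.5) = s^3 + 9*s^2 + 24.74*s + 14.49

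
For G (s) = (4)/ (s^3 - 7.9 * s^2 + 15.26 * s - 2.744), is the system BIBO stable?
Denominator: s^3 - 7.9*s^2 + 15.26*s - 2.744 = (s - 4.9)(s - 2.8)(s - 0.2). Poles: 0.2, 2.8, 4.9. All Re(p)<0: No (unstable)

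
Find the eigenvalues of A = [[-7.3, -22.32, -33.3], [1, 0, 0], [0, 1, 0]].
Eigenvalues solve det(λI - A) = 0.
Characteristic polynomial: λ^3 + 7.3*λ^2 + 22.32*λ + 33.3 = 0.
Factor: (λ + 3.7)(λ^2 + 3.6*λ + 9) = 0.
Roots: -1.8 + 2.4j, -1.8 - 2.4j, -3.7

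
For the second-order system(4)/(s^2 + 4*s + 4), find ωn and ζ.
Standard form: ωn²/(s²+2ζωn·s+ωn²).
const=4=ωn² → ωn=2, s coeff=4=2ζωn → ζ=1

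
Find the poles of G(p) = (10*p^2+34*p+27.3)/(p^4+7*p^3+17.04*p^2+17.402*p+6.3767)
Set denominator = 0: p^4 + 7*p^3 + 17.04*p^2 + 17.402*p + 6.3767 = (p + 1.1)(p + 1.1)(p + 3.1)(p + 1.7) = 0 → Poles: -1.1, -1.1, -1.7, -3.1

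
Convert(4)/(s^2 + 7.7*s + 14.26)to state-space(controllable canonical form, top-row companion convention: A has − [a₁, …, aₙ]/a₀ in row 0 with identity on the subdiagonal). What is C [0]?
Reachable canonical form: C = numerator coefficients (right-aligned, zero-padded to length n).
num = 4, C = [[0, 4]].
C[0] = 0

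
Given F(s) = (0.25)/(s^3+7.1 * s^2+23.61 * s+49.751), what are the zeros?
Numerator is a nonzero constant (0.25) → Zeros: none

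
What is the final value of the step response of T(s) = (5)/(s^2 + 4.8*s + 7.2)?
FVT: lim_{t→∞} y(t) = lim_{s→0} s*Y(s) where Y(s) = T(s)/s.
= lim_{s→0} T(s) = T(0) = num(0)/den(0) = 5/7.2 = 0.6944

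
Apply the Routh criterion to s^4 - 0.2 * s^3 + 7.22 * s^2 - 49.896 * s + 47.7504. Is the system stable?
Routh array:
s^4: [1, 7.22, 47.7504]; s^3: [-0.2, -49.896]; s^2: [-242.26, 47.7504]; s^1: [-49.9354]; s^0: [47.7504]
First column: [1, -0.2, -242.26, -49.9354, 47.7504]. Sign changes = 2.
No, unstable (2 RHP root(s))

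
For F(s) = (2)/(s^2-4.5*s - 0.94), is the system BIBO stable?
Denominator: s^2 - 4.5*s - 0.94 = (s - 4.7)(s + 0.2). Poles: -0.2, 4.7. All Re(p)<0: No (unstable)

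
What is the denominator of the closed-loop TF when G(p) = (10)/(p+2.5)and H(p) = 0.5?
Characteristic poly = G_den * H_den + G_num * H_num = (p + 2.5) + (5) = p + 7.5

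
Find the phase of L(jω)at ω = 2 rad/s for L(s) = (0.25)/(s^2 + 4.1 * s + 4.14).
Substitute s = j*2: L(j2) = 0.000520372 - 0.0304789j.
∠L(j2) = atan2(Im, Re) = atan2(-0.0304789, 0.000520372) = -89.02°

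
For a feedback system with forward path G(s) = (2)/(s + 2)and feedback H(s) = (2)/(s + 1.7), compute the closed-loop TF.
Closed-loop T = G/(1+GH).
Numerator: G_num * H_den = 2*s + 3.4.
Denominator: G_den * H_den + G_num * H_num = (s^2 + 3.7*s + 3.4) + (4) = s^2 + 3.7*s + 7.4.
T(s) = (2*s + 3.4)/(s^2 + 3.7*s + 7.4)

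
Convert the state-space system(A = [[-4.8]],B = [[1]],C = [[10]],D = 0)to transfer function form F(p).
F(p) = C(pI - A)⁻¹B + D.
Characteristic polynomial det(pI - A) = p + 4.8.
Numerator from C·adj(pI-A)·B + D·det(pI-A) = 10.
F(p) = (10)/(p + 4.8)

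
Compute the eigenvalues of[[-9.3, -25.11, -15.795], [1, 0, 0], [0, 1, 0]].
Eigenvalues solve det(λI - A) = 0.
Characteristic polynomial: λ^3 + 9.3*λ^2 + 25.11*λ + 15.795 = 0.
Factor: (λ + 0.9)(λ + 3.9)(λ + 4.5) = 0.
Roots: -0.9, -3.9, -4.5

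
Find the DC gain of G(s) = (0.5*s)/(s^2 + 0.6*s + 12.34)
DC gain = G(0) = num(0)/den(0) = 0/12.34 = 0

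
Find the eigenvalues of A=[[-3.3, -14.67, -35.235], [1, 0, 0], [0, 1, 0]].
Eigenvalues solve det(λI - A) = 0.
Characteristic polynomial: λ^3 + 3.3*λ^2 + 14.67*λ + 35.235 = 0.
Factor: (λ + 2.7)(λ^2 + 0.6*λ + 13.05) = 0.
Roots: -0.3 + 3.6j, -0.3 - 3.6j, -2.7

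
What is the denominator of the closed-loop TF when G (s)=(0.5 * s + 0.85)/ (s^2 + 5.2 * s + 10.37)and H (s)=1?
Characteristic poly = G_den * H_den + G_num * H_num = (s^2 + 5.2*s + 10.37) + (0.5*s + 0.85) = s^2 + 5.7*s + 11.22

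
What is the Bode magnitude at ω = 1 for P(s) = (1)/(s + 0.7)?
Substitute s = j*1: P(j1) = 0.469799 - 0.671141j.
|P(j1)| = sqrt(Re² + Im²) = 0.8192.
20*log₁₀(0.8192) = -1.73 dB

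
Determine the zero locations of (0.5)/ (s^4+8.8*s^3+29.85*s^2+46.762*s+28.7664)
Numerator is a nonzero constant (0.5) → Zeros: none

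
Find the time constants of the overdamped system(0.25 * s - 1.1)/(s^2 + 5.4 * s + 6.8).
Overdamped: real poles at -3.4, -2. τ = -1/pole → τ₁ = 0.2941, τ₂ = 0.5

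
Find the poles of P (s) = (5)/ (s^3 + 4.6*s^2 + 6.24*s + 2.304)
Set denominator = 0: s^3 + 4.6*s^2 + 6.24*s + 2.304 = (s + 0.6)(s + 1.6)(s + 2.4) = 0 → Poles: -0.6, -1.6, -2.4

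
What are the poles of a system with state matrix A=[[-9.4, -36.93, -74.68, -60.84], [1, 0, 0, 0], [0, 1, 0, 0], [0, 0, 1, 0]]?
Eigenvalues solve det(λI - A) = 0.
Characteristic polynomial: λ^4 + 9.4*λ^3 + 36.93*λ^2 + 74.68*λ + 60.84 = 0.
Factor: (λ + 2)(λ + 3.6)(λ^2 + 3.8*λ + 8.45) = 0.
Roots: -1.9 + 2.2j, -1.9 - 2.2j, -2, -3.6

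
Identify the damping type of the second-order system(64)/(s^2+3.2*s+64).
Standard form: ωn²/(s²+2ζωn·s+ωn²) gives ωn=8, ζ=0.2.
Underdamped (ζ = 0.2 < 1)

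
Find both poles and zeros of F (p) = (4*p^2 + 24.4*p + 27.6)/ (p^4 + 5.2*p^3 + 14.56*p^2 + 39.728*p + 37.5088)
Set denominator = 0: p^4 + 5.2*p^3 + 14.56*p^2 + 39.728*p + 37.5088 = (p + 1.4)(p + 3.4)(p^2 + 0.4*p + 7.88) = 0 → Poles: -0.2 + 2.8j, -0.2 - 2.8j, -1.4, -3.4
Set numerator = 0: 4*p^2 + 24.4*p + 27.6 = 4*(p + 4.6)(p + 1.5) = 0 → Zeros: -1.5, -4.6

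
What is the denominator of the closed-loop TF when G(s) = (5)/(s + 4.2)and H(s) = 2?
Characteristic poly = G_den * H_den + G_num * H_num = (s + 4.2) + (10) = s + 14.2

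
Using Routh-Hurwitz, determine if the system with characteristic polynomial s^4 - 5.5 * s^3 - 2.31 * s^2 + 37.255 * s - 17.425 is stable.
Routh array:
s^4: [1, -2.31, -17.425]; s^3: [-5.5, 37.255]; s^2: [4.46364, -17.425]; s^1: [15.7843]; s^0: [-17.425]
First column: [1, -5.5, 4.46364, 15.7843, -17.425]. Sign changes = 3.
No, unstable (3 RHP root(s))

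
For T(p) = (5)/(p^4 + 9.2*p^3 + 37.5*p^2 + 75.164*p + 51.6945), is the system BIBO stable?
Denominator: p^4 + 9.2*p^3 + 37.5*p^2 + 75.164*p + 51.6945 = (p + 3.3)(p + 1.3)(p^2 + 4.6*p + 12.05). Poles: -1.3, -2.3 + 2.6j, -2.3 - 2.6j, -3.3. All Re(p)<0: Yes (stable)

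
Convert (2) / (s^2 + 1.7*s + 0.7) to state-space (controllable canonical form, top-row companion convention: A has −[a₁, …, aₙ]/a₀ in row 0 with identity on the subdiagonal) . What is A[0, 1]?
Reachable canonical form for den = s^2 + 1.7*s + 0.7: top row of A = -[a₁,a₂,...,aₙ]/a₀, ones on the subdiagonal, zeros elsewhere.
A = [[-1.7, -0.7], [1, 0]].
A[0,1] = -0.7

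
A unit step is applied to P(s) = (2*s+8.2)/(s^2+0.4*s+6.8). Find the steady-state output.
FVT: lim_{t→∞} y(t) = lim_{s→0} s*Y(s) where Y(s) = P(s)/s.
= lim_{s→0} P(s) = P(0) = num(0)/den(0) = 8.2/6.8 = 1.206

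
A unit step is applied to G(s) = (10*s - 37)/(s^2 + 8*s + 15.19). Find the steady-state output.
FVT: lim_{t→∞} y(t) = lim_{s→0} s*Y(s) where Y(s) = G(s)/s.
= lim_{s→0} G(s) = G(0) = num(0)/den(0) = -37/15.19 = -2.436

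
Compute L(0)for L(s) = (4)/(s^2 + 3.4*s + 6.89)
DC gain = L(0) = num(0)/den(0) = 4/6.89 = 0.5806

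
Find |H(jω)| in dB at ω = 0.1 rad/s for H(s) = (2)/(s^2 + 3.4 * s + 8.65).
Substitute s = j*0.1: H(j0.1) = 0.231124 - 0.00909514j.
|H(j0.1)| = sqrt(Re² + Im²) = 0.2313.
20*log₁₀(0.2313) = -12.72 dB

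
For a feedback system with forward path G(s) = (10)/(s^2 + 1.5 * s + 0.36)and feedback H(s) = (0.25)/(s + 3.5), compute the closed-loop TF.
Closed-loop T = G/(1+GH).
Numerator: G_num * H_den = 10*s + 35.
Denominator: G_den * H_den + G_num * H_num = (s^3 + 5*s^2 + 5.61*s + 1.26) + (2.5) = s^3 + 5*s^2 + 5.61*s + 3.76.
T(s) = (10*s + 35)/(s^3 + 5*s^2 + 5.61*s + 3.76)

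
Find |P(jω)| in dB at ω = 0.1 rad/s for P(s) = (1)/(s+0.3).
Substitute s = j*0.1: P(j0.1) = 3 - 1j.
|P(j0.1)| = sqrt(Re² + Im²) = 3.162.
20*log₁₀(3.162) = 10.00 dB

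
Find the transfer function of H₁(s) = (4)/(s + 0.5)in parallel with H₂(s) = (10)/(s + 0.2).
Parallel: H = H₁ + H₂ = (n₁·d₂ + n₂·d₁)/(d₁·d₂).
n₁·d₂ = 4*s + 0.8. n₂·d₁ = 10*s + 5. Sum = 14*s + 5.8. d₁·d₂ = s^2 + 0.7*s + 0.1.
H(s) = (14*s + 5.8)/(s^2 + 0.7*s + 0.1)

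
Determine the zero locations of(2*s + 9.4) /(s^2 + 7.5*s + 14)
Set numerator = 0: 2*s + 9.4 = 0 → Zeros: -4.7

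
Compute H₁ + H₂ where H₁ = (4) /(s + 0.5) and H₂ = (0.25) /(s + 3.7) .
Parallel: H = H₁ + H₂ = (n₁·d₂ + n₂·d₁)/(d₁·d₂).
n₁·d₂ = 4*s + 14.8. n₂·d₁ = 0.25*s + 0.125. Sum = 4.25*s + 14.925. d₁·d₂ = s^2 + 4.2*s + 1.85.
H(s) = (4.25*s + 14.925)/(s^2 + 4.2*s + 1.85)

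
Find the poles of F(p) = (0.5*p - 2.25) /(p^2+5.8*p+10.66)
Set denominator = 0: p^2 + 5.8*p + 10.66 = 0 → Poles: -2.9 + 1.5j, -2.9 - 1.5j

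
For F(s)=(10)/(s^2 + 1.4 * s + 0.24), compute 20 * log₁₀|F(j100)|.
Substitute s = j*100: F(j100) = -0.000999828 - 1.39979e-05j.
|F(j100)| = sqrt(Re² + Im²) = 0.0009999.
20*log₁₀(0.0009999) = -60.00 dB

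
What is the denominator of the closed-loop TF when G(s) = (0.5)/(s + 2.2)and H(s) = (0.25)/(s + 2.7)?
Characteristic poly = G_den * H_den + G_num * H_num = (s^2 + 4.9*s + 5.94) + (0.125) = s^2 + 4.9*s + 6.065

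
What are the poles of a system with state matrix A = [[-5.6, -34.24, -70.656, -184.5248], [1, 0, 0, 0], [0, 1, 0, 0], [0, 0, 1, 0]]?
Eigenvalues solve det(λI - A) = 0.
Characteristic polynomial: λ^4 + 5.6*λ^3 + 34.24*λ^2 + 70.656*λ + 184.5248 = 0.
Factor: (λ^2 + 1.6*λ + 10.88)(λ^2 + 4*λ + 16.96) = 0.
Roots: -0.8 + 3.2j, -0.8 - 3.2j, -2 + 3.6j, -2 - 3.6j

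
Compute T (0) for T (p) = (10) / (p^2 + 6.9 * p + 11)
DC gain = T(0) = num(0)/den(0) = 10/11 = 0.9091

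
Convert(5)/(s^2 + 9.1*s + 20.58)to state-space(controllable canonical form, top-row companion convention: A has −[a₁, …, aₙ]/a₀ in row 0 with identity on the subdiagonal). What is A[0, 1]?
Reachable canonical form for den = s^2 + 9.1*s + 20.58: top row of A = -[a₁,a₂,...,aₙ]/a₀, ones on the subdiagonal, zeros elsewhere.
A = [[-9.1, -20.58], [1, 0]].
A[0,1] = -20.58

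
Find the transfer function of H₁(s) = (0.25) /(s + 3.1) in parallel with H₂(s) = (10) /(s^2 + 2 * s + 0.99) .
Parallel: H = H₁ + H₂ = (n₁·d₂ + n₂·d₁)/(d₁·d₂).
n₁·d₂ = 0.25*s^2 + 0.5*s + 0.2475. n₂·d₁ = 10*s + 31. Sum = 0.25*s^2 + 10.5*s + 31.2475. d₁·d₂ = s^3 + 5.1*s^2 + 7.19*s + 3.069.
H(s) = (0.25*s^2 + 10.5*s + 31.2475)/(s^3 + 5.1*s^2 + 7.19*s + 3.069)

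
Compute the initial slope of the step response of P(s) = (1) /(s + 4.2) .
IVT: y'(0⁺) = lim_{s→∞} s²·Y(s) = lim_{s→∞} s·P(s).
deg(num) = 0, deg(den) = 1, relative degree = 1, so s·P(s) → (leading num)/(leading den) = 1/1 = 1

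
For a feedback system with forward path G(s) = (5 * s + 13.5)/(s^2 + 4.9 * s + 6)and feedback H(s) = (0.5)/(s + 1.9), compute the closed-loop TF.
Closed-loop T = G/(1+GH).
Numerator: G_num * H_den = 5*s^2 + 23*s + 25.65.
Denominator: G_den * H_den + G_num * H_num = (s^3 + 6.8*s^2 + 15.31*s + 11.4) + (2.5*s + 6.75) = s^3 + 6.8*s^2 + 17.81*s + 18.15.
T(s) = (5*s^2 + 23*s + 25.65)/(s^3 + 6.8*s^2 + 17.81*s + 18.15)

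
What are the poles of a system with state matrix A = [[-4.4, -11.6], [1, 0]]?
Eigenvalues solve det(λI - A) = 0.
Characteristic polynomial: λ^2 + 4.4*λ + 11.6 = 0.
Roots: -2.2 + 2.6j, -2.2 - 2.6j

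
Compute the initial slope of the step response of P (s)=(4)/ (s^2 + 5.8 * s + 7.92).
IVT: y'(0⁺) = lim_{s→∞} s²·Y(s) = lim_{s→∞} s·P(s).
deg(num) = 0, deg(den) = 2, relative degree = 2 ≥ 2, so s·P(s) → 0. Initial slope = 0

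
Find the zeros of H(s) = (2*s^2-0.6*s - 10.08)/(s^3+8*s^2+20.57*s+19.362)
Set numerator = 0: 2*s^2 - 0.6*s - 10.08 = 2*(s + 2.1)(s - 2.4) = 0 → Zeros: -2.1, 2.4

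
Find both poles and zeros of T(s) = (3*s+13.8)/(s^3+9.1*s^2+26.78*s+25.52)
Set denominator = 0: s^3 + 9.1*s^2 + 26.78*s + 25.52 = (s + 2.9)(s + 4)(s + 2.2) = 0 → Poles: -2.2, -2.9, -4
Set numerator = 0: 3*s + 13.8 = 0 → Zeros: -4.6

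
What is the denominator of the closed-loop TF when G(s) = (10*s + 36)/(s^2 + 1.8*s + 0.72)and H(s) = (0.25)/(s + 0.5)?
Characteristic poly = G_den * H_den + G_num * H_num = (s^3 + 2.3*s^2 + 1.62*s + 0.36) + (2.5*s + 9) = s^3 + 2.3*s^2 + 4.12*s + 9.36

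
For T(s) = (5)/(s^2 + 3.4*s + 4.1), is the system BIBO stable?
Denominator: s^2 + 3.4*s + 4.1. Poles: -1.7 + 1.1j, -1.7 - 1.1j. All Re(p)<0: Yes (stable)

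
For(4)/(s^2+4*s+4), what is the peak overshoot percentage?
Standard form: ωn²/(s²+2ζωn·s+ωn²) → ωn = 2, ζ = 1.
ζ ≥ 1, so the response is non-oscillatory: peak overshoot = 0%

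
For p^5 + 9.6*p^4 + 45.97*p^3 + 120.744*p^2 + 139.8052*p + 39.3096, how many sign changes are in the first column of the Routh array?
Routh array:
p^5: [1, 45.97, 139.8052]; p^4: [9.6, 120.744, 39.3096]; p^3: [33.3925, 135.71045]; p^2: [81.7286, 39.3096]; p^1: [119.649]; p^0: [39.3096]
First column: [1, 9.6, 33.3925, 81.7286, 119.649, 39.3096]. Sign changes = 0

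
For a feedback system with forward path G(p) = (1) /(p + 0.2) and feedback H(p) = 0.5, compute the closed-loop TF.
Closed-loop T = G/(1+GH).
Numerator: G_num * H_den = 1.
Denominator: G_den * H_den + G_num * H_num = (p + 0.2) + (0.5) = p + 0.7.
T(p) = (1)/(p + 0.7)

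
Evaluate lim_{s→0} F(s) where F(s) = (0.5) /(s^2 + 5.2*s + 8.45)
DC gain = F(0) = num(0)/den(0) = 0.5/8.45 = 0.05917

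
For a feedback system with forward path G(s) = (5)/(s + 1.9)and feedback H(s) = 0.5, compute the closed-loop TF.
Closed-loop T = G/(1+GH).
Numerator: G_num * H_den = 5.
Denominator: G_den * H_den + G_num * H_num = (s + 1.9) + (2.5) = s + 4.4.
T(s) = (5)/(s + 4.4)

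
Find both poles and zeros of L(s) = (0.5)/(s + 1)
Set denominator = 0: s + 1 = 0 → Poles: -1
Numerator is a nonzero constant (0.5) → Zeros: none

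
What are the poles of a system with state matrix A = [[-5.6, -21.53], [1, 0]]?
Eigenvalues solve det(λI - A) = 0.
Characteristic polynomial: λ^2 + 5.6*λ + 21.53 = 0.
Roots: -2.8 + 3.7j, -2.8 - 3.7j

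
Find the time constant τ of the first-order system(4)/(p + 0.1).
First-order system: τ = -1/pole. Pole = -0.1. τ = -1/(-0.1) = 10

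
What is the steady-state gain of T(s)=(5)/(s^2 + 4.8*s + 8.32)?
DC gain = T(0) = num(0)/den(0) = 5/8.32 = 0.601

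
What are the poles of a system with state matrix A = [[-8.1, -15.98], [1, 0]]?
Eigenvalues solve det(λI - A) = 0.
Characteristic polynomial: λ^2 + 8.1*λ + 15.98 = 0.
Factor: (λ + 3.4)(λ + 4.7) = 0.
Roots: -3.4, -4.7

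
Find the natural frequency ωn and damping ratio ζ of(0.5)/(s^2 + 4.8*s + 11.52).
Underdamped: complex pole -2.4 + 2.4j. ωn = |pole| = 3.394, ζ = -Re(pole)/ωn = 0.7071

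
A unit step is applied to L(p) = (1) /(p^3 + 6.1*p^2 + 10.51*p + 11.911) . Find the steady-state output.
FVT: lim_{t→∞} y(t) = lim_{p→0} p*Y(p) where Y(p) = L(p)/p.
= lim_{p→0} L(p) = L(0) = num(0)/den(0) = 1/11.911 = 0.08396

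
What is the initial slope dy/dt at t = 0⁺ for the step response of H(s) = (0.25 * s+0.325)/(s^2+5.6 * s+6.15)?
IVT: y'(0⁺) = lim_{s→∞} s²·Y(s) = lim_{s→∞} s·H(s).
deg(num) = 1, deg(den) = 2, relative degree = 1, so s·H(s) → (leading num)/(leading den) = 0.25/1 = 0.25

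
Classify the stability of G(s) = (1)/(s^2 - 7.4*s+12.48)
Denominator: s^2 - 7.4*s + 12.48 = (s - 2.6)(s - 4.8). Poles: 2.6, 4.8. Unstable (2 pole(s) in RHP)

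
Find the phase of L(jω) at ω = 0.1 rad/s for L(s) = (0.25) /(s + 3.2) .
Substitute s = j*0.1: L(j0.1) = 0.0780488 - 0.00243902j.
∠L(j0.1) = atan2(Im, Re) = atan2(-0.00243902, 0.0780488) = -1.79°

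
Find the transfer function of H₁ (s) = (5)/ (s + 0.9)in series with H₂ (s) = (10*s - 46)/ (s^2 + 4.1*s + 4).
Series: H = H₁ · H₂ = (n₁·n₂)/(d₁·d₂).
Num: n₁·n₂ = 50*s - 230. Den: d₁·d₂ = s^3 + 5*s^2 + 7.69*s + 3.6.
H(s) = (50*s - 230)/(s^3 + 5*s^2 + 7.69*s + 3.6)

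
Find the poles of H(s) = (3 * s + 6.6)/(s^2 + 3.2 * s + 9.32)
Set denominator = 0: s^2 + 3.2*s + 9.32 = 0 → Poles: -1.6 + 2.6j, -1.6 - 2.6j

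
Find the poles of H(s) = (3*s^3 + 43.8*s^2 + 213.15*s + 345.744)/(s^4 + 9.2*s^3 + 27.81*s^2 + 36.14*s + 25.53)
Set denominator = 0: s^4 + 9.2*s^3 + 27.81*s^2 + 36.14*s + 25.53 = (s + 4.6)(s + 3)(s^2 + 1.6*s + 1.85) = 0 → Poles: -0.8 + 1.1j, -0.8 - 1.1j, -3, -4.6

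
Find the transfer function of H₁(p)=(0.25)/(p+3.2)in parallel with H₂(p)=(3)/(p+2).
Parallel: H = H₁ + H₂ = (n₁·d₂ + n₂·d₁)/(d₁·d₂).
n₁·d₂ = 0.25*p + 0.5. n₂·d₁ = 3*p + 9.6. Sum = 3.25*p + 10.1. d₁·d₂ = p^2 + 5.2*p + 6.4.
H(p) = (3.25*p + 10.1)/(p^2 + 5.2*p + 6.4)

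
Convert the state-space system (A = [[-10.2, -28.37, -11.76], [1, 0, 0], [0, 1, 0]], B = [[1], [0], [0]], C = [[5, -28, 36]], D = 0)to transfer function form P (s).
P(s) = C(sI - A)⁻¹B + D.
Characteristic polynomial det(sI - A) = s^3 + 10.2*s^2 + 28.37*s + 11.76.
Numerator from C·adj(sI-A)·B + D·det(sI-A) = 5*s^2 - 28*s + 36.
P(s) = (5*s^2 - 28*s + 36)/(s^3 + 10.2*s^2 + 28.37*s + 11.76)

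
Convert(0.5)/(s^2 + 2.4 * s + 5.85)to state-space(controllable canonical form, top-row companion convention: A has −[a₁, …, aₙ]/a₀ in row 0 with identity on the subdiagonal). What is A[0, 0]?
Reachable canonical form for den = s^2 + 2.4*s + 5.85: top row of A = -[a₁,a₂,...,aₙ]/a₀, ones on the subdiagonal, zeros elsewhere.
A = [[-2.4, -5.85], [1, 0]].
A[0,0] = -2.4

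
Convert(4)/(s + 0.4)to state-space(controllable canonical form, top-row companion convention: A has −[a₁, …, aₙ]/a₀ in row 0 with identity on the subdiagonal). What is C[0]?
Reachable canonical form: C = numerator coefficients (right-aligned, zero-padded to length n).
num = 4, C = [[4]].
C[0] = 4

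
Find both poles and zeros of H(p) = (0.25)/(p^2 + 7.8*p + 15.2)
Set denominator = 0: p^2 + 7.8*p + 15.2 = (p + 3.8)(p + 4) = 0 → Poles: -3.8, -4
Numerator is a nonzero constant (0.25) → Zeros: none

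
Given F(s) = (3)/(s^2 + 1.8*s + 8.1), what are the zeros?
Numerator is a nonzero constant (3) → Zeros: none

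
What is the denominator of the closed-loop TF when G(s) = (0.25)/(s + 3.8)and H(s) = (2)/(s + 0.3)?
Characteristic poly = G_den * H_den + G_num * H_num = (s^2 + 4.1*s + 1.14) + (0.5) = s^2 + 4.1*s + 1.64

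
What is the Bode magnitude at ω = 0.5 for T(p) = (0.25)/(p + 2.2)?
Substitute p = j*0.5: T(j0.5) = 0.108055 - 0.024558j.
|T(j0.5)| = sqrt(Re² + Im²) = 0.1108.
20*log₁₀(0.1108) = -19.11 dB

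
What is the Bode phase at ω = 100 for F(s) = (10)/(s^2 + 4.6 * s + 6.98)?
Substitute s = j*100: F(j100) = -0.000998583 - 4.59669e-05j.
∠F(j100) = atan2(Im, Re) = atan2(-4.59669e-05, -0.000998583) = -177.36°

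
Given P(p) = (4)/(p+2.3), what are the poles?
Set denominator = 0: p + 2.3 = 0 → Poles: -2.3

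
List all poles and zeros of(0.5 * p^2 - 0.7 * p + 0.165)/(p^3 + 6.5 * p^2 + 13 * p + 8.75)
Set denominator = 0: p^3 + 6.5*p^2 + 13*p + 8.75 = (p + 3.5)(p^2 + 3*p + 2.5) = 0 → Poles: -1.5 + 0.5j, -1.5 - 0.5j, -3.5
Set numerator = 0: 0.5*p^2 - 0.7*p + 0.165 = 0.5*(p - 1.1)(p - 0.3) = 0 → Zeros: 0.3, 1.1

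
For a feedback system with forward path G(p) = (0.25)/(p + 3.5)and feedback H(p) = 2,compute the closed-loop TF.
Closed-loop T = G/(1+GH).
Numerator: G_num * H_den = 0.25.
Denominator: G_den * H_den + G_num * H_num = (p + 3.5) + (0.5) = p + 4.
T(p) = (0.25)/(p + 4)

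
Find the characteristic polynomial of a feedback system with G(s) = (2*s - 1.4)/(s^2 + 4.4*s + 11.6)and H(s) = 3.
Characteristic poly = G_den * H_den + G_num * H_num = (s^2 + 4.4*s + 11.6) + (6*s - 4.2) = s^2 + 10.4*s + 7.4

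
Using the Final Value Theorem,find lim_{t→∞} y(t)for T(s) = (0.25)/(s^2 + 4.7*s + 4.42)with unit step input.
FVT: lim_{t→∞} y(t) = lim_{s→0} s*Y(s) where Y(s) = T(s)/s.
= lim_{s→0} T(s) = T(0) = num(0)/den(0) = 0.25/4.42 = 0.05656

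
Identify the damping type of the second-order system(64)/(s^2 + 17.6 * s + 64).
Standard form: ωn²/(s²+2ζωn·s+ωn²) gives ωn=8, ζ=1.1.
Overdamped (ζ = 1.1 > 1)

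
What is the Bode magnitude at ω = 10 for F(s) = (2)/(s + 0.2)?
Substitute s = j*10: F(j10) = 0.0039984 - 0.19992j.
|F(j10)| = sqrt(Re² + Im²) = 0.2.
20*log₁₀(0.2) = -13.98 dB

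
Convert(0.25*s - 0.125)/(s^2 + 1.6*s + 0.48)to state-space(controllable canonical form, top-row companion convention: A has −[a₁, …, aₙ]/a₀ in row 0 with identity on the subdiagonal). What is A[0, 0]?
Reachable canonical form for den = s^2 + 1.6*s + 0.48: top row of A = -[a₁,a₂,...,aₙ]/a₀, ones on the subdiagonal, zeros elsewhere.
A = [[-1.6, -0.48], [1, 0]].
A[0,0] = -1.6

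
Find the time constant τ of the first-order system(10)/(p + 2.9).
First-order system: τ = -1/pole. Pole = -2.9. τ = -1/(-2.9) = 0.3448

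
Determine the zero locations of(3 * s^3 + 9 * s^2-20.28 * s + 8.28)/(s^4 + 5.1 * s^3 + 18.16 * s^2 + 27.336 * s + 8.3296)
Set numerator = 0: 3*s^3 + 9*s^2 - 20.28*s + 8.28 = 3*(s + 4.6)(s - 0.6)(s - 1) = 0 → Zeros: -4.6, 0.6, 1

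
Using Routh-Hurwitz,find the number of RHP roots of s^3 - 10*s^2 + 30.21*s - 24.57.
Routh array:
s^3: [1, 30.21]; s^2: [-10, -24.57]; s^1: [27.753]; s^0: [-24.57]
First column: [1, -10, 27.753, -24.57]. Sign changes = RHP roots = 3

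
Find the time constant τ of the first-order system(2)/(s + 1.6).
First-order system: τ = -1/pole. Pole = -1.6. τ = -1/(-1.6) = 0.625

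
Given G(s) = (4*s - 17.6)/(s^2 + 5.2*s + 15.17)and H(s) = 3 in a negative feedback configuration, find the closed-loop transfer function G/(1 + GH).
Closed-loop T = G/(1+GH).
Numerator: G_num * H_den = 4*s - 17.6.
Denominator: G_den * H_den + G_num * H_num = (s^2 + 5.2*s + 15.17) + (12*s - 52.8) = s^2 + 17.2*s - 37.63.
T(s) = (4*s - 17.6)/(s^2 + 17.2*s - 37.63)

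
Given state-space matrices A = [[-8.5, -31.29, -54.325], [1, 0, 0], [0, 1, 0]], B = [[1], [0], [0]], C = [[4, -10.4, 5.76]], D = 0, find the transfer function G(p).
G(p) = C(pI - A)⁻¹B + D.
Characteristic polynomial det(pI - A) = p^3 + 8.5*p^2 + 31.29*p + 54.325.
Numerator from C·adj(pI-A)·B + D·det(pI-A) = 4*p^2 - 10.4*p + 5.76.
G(p) = (4*p^2 - 10.4*p + 5.76)/(p^3 + 8.5*p^2 + 31.29*p + 54.325)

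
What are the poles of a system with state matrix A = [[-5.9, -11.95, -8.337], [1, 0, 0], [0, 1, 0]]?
Eigenvalues solve det(λI - A) = 0.
Characteristic polynomial: λ^3 + 5.9*λ^2 + 11.95*λ + 8.337 = 0.
Factor: (λ + 2.1)(λ^2 + 3.8*λ + 3.97) = 0.
Roots: -1.9 + 0.6j, -1.9 - 0.6j, -2.1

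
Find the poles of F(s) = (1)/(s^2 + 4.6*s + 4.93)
Set denominator = 0: s^2 + 4.6*s + 4.93 = (s + 2.9)(s + 1.7) = 0 → Poles: -1.7, -2.9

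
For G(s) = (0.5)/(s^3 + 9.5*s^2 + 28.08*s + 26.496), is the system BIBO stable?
Denominator: s^3 + 9.5*s^2 + 28.08*s + 26.496 = (s + 2.3)(s + 2.4)(s + 4.8). Poles: -2.3, -2.4, -4.8. All Re(p)<0: Yes (stable)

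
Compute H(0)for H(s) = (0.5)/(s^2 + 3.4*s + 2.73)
DC gain = H(0) = num(0)/den(0) = 0.5/2.73 = 0.1832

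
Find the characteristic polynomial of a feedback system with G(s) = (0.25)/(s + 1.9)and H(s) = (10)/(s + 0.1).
Characteristic poly = G_den * H_den + G_num * H_num = (s^2 + 2*s + 0.19) + (2.5) = s^2 + 2*s + 2.69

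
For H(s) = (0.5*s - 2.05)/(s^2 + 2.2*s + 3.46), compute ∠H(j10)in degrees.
Substitute s = j*10: H(j10) = 0.0314064 - 0.044635j.
∠H(j10) = atan2(Im, Re) = atan2(-0.044635, 0.0314064) = -54.87°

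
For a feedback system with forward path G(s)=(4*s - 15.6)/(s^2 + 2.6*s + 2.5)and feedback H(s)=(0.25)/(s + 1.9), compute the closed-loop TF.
Closed-loop T = G/(1+GH).
Numerator: G_num * H_den = 4*s^2 - 8*s - 29.64.
Denominator: G_den * H_den + G_num * H_num = (s^3 + 4.5*s^2 + 7.44*s + 4.75) + (s - 3.9) = s^3 + 4.5*s^2 + 8.44*s + 0.85.
T(s) = (4*s^2 - 8*s - 29.64)/(s^3 + 4.5*s^2 + 8.44*s + 0.85)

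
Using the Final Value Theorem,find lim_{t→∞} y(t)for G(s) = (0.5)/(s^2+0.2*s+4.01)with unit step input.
FVT: lim_{t→∞} y(t) = lim_{s→0} s*Y(s) where Y(s) = G(s)/s.
= lim_{s→0} G(s) = G(0) = num(0)/den(0) = 0.5/4.01 = 0.1247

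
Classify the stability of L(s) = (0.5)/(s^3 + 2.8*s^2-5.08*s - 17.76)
Denominator: s^3 + 2.8*s^2 - 5.08*s - 17.76 = (s - 2.4)(s^2 + 5.2*s + 7.4). Poles: -2.6 + 0.8j, -2.6 - 0.8j, 2.4. Unstable (1 pole(s) in RHP)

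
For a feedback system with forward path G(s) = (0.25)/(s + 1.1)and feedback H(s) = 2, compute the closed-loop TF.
Closed-loop T = G/(1+GH).
Numerator: G_num * H_den = 0.25.
Denominator: G_den * H_den + G_num * H_num = (s + 1.1) + (0.5) = s + 1.6.
T(s) = (0.25)/(s + 1.6)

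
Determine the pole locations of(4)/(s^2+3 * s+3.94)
Set denominator = 0: s^2 + 3*s + 3.94 = 0 → Poles: -1.5 + 1.3j, -1.5 - 1.3j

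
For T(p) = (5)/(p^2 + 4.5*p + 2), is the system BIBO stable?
Denominator: p^2 + 4.5*p + 2 = (p + 0.5)(p + 4). Poles: -0.5, -4. All Re(p)<0: Yes (stable)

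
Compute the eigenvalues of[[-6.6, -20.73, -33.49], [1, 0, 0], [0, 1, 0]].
Eigenvalues solve det(λI - A) = 0.
Characteristic polynomial: λ^3 + 6.6*λ^2 + 20.73*λ + 33.49 = 0.
Factor: (λ + 3.4)(λ^2 + 3.2*λ + 9.85) = 0.
Roots: -1.6 + 2.7j, -1.6 - 2.7j, -3.4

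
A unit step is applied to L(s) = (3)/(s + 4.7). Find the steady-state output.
FVT: lim_{t→∞} y(t) = lim_{s→0} s*Y(s) where Y(s) = L(s)/s.
= lim_{s→0} L(s) = L(0) = num(0)/den(0) = 3/4.7 = 0.6383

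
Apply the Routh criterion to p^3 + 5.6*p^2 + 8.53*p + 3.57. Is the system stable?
Routh array:
p^3: [1, 8.53]; p^2: [5.6, 3.57]; p^1: [7.8925]; p^0: [3.57]
First column: [1, 5.6, 7.8925, 3.57]. Sign changes = 0.
Yes, stable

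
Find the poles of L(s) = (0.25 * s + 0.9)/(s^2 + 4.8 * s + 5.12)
Set denominator = 0: s^2 + 4.8*s + 5.12 = (s + 1.6)(s + 3.2) = 0 → Poles: -1.6, -3.2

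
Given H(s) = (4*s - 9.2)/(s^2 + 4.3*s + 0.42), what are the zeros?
Set numerator = 0: 4*s - 9.2 = 0 → Zeros: 2.3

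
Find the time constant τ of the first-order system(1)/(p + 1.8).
First-order system: τ = -1/pole. Pole = -1.8. τ = -1/(-1.8) = 0.5556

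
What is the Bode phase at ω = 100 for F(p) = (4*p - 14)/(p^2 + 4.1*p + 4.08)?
Substitute p = j*100: F(j100) = 0.0030368 - 0.0398918j.
∠F(j100) = atan2(Im, Re) = atan2(-0.0398918, 0.0030368) = -85.65°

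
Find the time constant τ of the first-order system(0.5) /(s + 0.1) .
First-order system: τ = -1/pole. Pole = -0.1. τ = -1/(-0.1) = 10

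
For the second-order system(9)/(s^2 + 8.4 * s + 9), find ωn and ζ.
Standard form: ωn²/(s²+2ζωn·s+ωn²).
const=9=ωn² → ωn=3, s coeff=8.4=2ζωn → ζ=1.4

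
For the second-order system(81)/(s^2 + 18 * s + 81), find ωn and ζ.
Standard form: ωn²/(s²+2ζωn·s+ωn²).
const=81=ωn² → ωn=9, s coeff=18=2ζωn → ζ=1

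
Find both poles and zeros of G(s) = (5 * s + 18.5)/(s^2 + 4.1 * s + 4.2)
Set denominator = 0: s^2 + 4.1*s + 4.2 = (s + 2)(s + 2.1) = 0 → Poles: -2, -2.1
Set numerator = 0: 5*s + 18.5 = 0 → Zeros: -3.7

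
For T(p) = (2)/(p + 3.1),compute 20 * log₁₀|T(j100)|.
Substitute p = j*100: T(j100) = 0.000619405 - 0.0199808j.
|T(j100)| = sqrt(Re² + Im²) = 0.01999.
20*log₁₀(0.01999) = -33.98 dB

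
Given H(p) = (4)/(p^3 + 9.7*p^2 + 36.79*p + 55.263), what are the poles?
Set denominator = 0: p^3 + 9.7*p^2 + 36.79*p + 55.263 = (p + 3.9)(p^2 + 5.8*p + 14.17) = 0 → Poles: -2.9 + 2.4j, -2.9 - 2.4j, -3.9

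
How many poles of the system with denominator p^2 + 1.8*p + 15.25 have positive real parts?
Poles: -0.9 + 3.8j, -0.9 - 3.8j. RHP poles (Re>0): 0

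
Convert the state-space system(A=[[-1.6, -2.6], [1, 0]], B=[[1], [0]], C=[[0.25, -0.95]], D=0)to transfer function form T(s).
T(s) = C(sI - A)⁻¹B + D.
Characteristic polynomial det(sI - A) = s^2 + 1.6*s + 2.6.
Numerator from C·adj(sI-A)·B + D·det(sI-A) = 0.25*s - 0.95.
T(s) = (0.25*s - 0.95)/(s^2 + 1.6*s + 2.6)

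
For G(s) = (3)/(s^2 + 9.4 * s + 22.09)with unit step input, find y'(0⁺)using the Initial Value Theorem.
IVT: y'(0⁺) = lim_{s→∞} s²·Y(s) = lim_{s→∞} s·G(s).
deg(num) = 0, deg(den) = 2, relative degree = 2 ≥ 2, so s·G(s) → 0. Initial slope = 0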